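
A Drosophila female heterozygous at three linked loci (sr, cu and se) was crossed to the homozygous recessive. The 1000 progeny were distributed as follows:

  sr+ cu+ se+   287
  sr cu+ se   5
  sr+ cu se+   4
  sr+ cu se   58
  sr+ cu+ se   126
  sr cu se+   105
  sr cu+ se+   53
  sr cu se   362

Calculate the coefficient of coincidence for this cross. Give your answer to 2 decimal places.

0.31

The two most frequent reciprocal classes, sr cu se and sr+ cu+ se+, are the parental types, so the F1 was sr cu se / sr+ cu+ se+.
The two rarest classes, sr cu+ se and sr+ cu se+, are the double crossovers. Comparing them with the parentals, only the cu allele has switched, so cu is the middle locus and the order is se – cu – sr.
se–cu: (231 + 9)/1000 = 0.2400; cu–sr: (111 + 9)/1000 = 0.1200.
Expected DCO frequency = 0.2400 × 0.1200 ≈ 0.02880; observed = 9/1000 ≈ 0.00900.
Coefficient of coincidence = 0.00900/0.02880 ≈ 0.31.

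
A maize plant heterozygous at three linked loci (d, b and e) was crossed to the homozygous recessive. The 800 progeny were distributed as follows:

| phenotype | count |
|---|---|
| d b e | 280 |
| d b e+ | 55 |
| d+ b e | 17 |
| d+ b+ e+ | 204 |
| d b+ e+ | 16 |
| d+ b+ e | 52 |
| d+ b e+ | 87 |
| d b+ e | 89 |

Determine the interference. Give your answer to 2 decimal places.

0.10

The two most frequent reciprocal classes, d+ b+ e+ and d b e, are the parental types, so the F1 was d+ b+ e+ / d b e.
The two rarest classes, d b+ e+ and d+ b e, are the double crossovers. Comparing them with the parentals, only the d allele has switched, so d is the middle locus and the order is b – d – e.
b–d: (176 + 33)/800 = 0.2612; d–e: (107 + 33)/800 = 0.1750.
Expected DCO frequency = 0.2612 × 0.1750 ≈ 0.04571; observed = 33/800 ≈ 0.04125.
Coefficient of coincidence = 0.04125/0.04571 ≈ 0.90; interference = 1 − 0.90 = 0.10.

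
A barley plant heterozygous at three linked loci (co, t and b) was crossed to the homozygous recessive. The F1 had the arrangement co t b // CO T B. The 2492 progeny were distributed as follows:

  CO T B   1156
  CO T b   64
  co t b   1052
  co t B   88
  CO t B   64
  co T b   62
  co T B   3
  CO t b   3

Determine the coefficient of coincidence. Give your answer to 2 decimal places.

The two rarest classes, CO t b and co T B, are the double crossovers. Comparing them with the parentals, only the co allele has switched, so co is the middle locus and the order is t – co – b.
t–co: (126 + 6)/2492 = 0.0530; co–b: (152 + 6)/2492 = 0.0634.
Expected DCO frequency = 0.0530 × 0.0634 ≈ 0.00336; observed = 6/2492 ≈ 0.00241.
Coefficient of coincidence = 0.00241/0.00336 ≈ 0.72.

0.72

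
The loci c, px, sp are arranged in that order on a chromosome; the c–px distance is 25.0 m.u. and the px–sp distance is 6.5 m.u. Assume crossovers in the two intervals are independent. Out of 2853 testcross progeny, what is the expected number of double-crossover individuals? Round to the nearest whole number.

46

Map distances give recombination frequencies of 0.250 and 0.065 for the two intervals.
With no interference, expected double-crossover frequency = 0.250 × 0.065 = 0.01625.
Expected number = 0.01625 × 2853 = 46.36 ≈ 46.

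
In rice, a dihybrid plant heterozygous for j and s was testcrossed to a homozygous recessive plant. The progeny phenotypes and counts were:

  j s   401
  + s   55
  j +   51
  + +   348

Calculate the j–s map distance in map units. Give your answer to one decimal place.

The two most frequent classes, + + (348) and j s (401), are the parental types, so the F1 was + + / j s.
The recombinant classes are + s and j +: 55 + 51 = 106.
Recombination frequency = 106/855 = 0.1240 ≈ 12.4%, i.e. 12.4 map units.

12.4 map units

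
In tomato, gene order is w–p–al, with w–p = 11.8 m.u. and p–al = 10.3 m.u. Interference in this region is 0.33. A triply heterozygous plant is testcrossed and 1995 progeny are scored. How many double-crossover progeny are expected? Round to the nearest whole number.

Map distances give recombination frequencies of 0.118 and 0.103 for the two intervals.
With interference 0.33 (so coincidence = 0.67), expected double-crossover frequency = 0.118 × 0.103 × 0.67 = 0.00814.
Expected number = 0.00814 × 1995 = 16.25 ≈ 16.

16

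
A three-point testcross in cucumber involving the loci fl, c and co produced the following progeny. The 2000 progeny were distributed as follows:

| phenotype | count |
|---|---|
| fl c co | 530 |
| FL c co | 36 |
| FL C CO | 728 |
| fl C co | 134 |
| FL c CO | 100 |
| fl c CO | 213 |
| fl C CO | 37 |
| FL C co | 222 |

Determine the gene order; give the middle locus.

fl

The two most frequent reciprocal classes, FL C CO and fl c co, are the parental types, so the F1 was FL C CO / fl c co.
The two rarest classes, fl C CO and FL c co, are the double crossovers. Comparing them with the parentals, only the fl allele has switched, so fl is the middle locus and the order is c – fl – co.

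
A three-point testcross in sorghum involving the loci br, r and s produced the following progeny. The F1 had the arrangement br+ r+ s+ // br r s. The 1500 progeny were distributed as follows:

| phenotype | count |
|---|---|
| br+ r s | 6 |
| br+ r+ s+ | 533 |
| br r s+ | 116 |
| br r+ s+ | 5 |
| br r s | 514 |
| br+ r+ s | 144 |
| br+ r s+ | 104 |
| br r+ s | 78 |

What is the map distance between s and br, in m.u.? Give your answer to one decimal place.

The two rarest classes, br r+ s+ and br+ r s, are the double crossovers. Comparing them with the parentals, only the br allele has switched, so br is the middle locus and the order is r – br – s.
Crossovers in the br–s interval produce the single-crossover classes br+ r+ s and br r s+ (144 + 116 = 260) plus the double crossovers (11).
RF(br–s) = (260 + 11) / 1500 = 271/1500 = 0.1807 → 18.1 m.u.

18.1 m.u.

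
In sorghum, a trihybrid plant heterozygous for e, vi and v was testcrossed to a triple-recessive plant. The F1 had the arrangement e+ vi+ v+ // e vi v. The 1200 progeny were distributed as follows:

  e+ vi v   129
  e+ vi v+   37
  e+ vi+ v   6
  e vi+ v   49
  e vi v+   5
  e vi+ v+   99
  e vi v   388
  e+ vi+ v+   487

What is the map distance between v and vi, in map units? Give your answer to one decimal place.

8.1 map units

The two rarest classes, e+ vi+ v and e vi v+, are the double crossovers. Comparing them with the parentals, only the v allele has switched, so v is the middle locus and the order is vi – v – e.
Crossovers in the vi–v interval produce the single-crossover classes e+ vi v+ and e vi+ v (37 + 49 = 86) plus the double crossovers (11).
RF(vi–v) = (86 + 11) / 1200 = 97/1200 = 0.0808 → 8.1 map units.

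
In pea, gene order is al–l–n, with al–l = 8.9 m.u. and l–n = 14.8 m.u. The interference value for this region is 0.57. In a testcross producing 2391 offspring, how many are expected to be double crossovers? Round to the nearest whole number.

14

Map distances give recombination frequencies of 0.089 and 0.148 for the two intervals.
With interference 0.57 (so coincidence = 0.43), expected double-crossover frequency = 0.089 × 0.148 × 0.43 = 0.00566.
Expected number = 0.00566 × 2391 = 13.54 ≈ 14.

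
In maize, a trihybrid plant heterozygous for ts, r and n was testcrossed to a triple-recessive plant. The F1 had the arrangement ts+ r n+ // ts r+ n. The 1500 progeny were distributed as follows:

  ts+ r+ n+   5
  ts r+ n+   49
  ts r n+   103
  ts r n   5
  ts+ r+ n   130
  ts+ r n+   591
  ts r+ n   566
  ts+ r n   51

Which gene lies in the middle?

r

The two rarest classes, ts+ r+ n+ and ts r n, are the double crossovers. Comparing them with the parentals, only the r allele has switched, so r is the middle locus and the order is n – r – ts.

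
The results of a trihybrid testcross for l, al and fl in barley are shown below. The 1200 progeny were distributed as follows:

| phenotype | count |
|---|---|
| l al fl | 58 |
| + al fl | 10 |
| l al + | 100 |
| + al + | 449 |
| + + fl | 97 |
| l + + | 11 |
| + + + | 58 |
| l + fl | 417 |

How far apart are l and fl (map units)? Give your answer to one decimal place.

18.2 map units

The two most frequent reciprocal classes, l + fl and + al +, are the parental types, so the F1 was l + fl / + al +.
The two rarest classes, l + + and + al fl, are the double crossovers. Comparing them with the parentals, only the fl allele has switched, so fl is the middle locus and the order is al – fl – l.
Crossovers in the fl–l interval produce the single-crossover classes + + fl and l al + (97 + 100 = 197) plus the double crossovers (21).
RF(fl–l) = (197 + 21) / 1200 = 218/1200 = 0.1817 → 18.2 map units.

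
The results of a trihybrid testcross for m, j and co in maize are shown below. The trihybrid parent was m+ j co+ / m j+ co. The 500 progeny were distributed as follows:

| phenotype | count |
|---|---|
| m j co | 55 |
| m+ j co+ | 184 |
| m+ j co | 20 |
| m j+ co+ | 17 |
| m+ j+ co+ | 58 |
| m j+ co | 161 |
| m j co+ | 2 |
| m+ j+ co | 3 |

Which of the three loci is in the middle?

m

The two rarest classes, m j co+ and m+ j+ co, are the double crossovers. Comparing them with the parentals, only the m allele has switched, so m is the middle locus and the order is co – m – j.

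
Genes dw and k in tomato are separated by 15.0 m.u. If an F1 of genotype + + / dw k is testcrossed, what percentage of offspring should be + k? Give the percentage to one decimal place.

A map distance of 15.0 m.u. corresponds to a recombination frequency of 0.150.
The F1 is + + / dw k, so + k is a recombinant gamete class with expected frequency r/2 = 0.150/2 = 0.0750.
That is 0.0750 = 7.5% of the progeny.

7.5%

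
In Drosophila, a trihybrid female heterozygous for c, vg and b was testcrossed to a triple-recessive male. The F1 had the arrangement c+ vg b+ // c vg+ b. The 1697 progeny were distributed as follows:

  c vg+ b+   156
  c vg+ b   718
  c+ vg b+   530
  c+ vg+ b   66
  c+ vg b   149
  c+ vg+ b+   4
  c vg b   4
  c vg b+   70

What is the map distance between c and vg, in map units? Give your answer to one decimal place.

8.5 map units

The two rarest classes, c+ vg+ b+ and c vg b, are the double crossovers. Comparing them with the parentals, only the vg allele has switched, so vg is the middle locus and the order is c – vg – b.
Crossovers in the c–vg interval produce the single-crossover classes c vg b+ and c+ vg+ b (70 + 66 = 136) plus the double crossovers (8).
RF(c–vg) = (136 + 8) / 1697 = 144/1697 = 0.0849 → 8.5 map units.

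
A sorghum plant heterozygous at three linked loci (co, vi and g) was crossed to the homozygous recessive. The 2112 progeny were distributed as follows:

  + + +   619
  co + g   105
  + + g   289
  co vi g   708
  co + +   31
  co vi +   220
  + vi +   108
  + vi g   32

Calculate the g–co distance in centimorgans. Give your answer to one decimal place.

The two most frequent reciprocal classes, + + + and co vi g, are the parental types, so the F1 was + + + / co vi g.
The two rarest classes, co + + and + vi g, are the double crossovers. Comparing them with the parentals, only the co allele has switched, so co is the middle locus and the order is vi – co – g.
Crossovers in the co–g interval produce the single-crossover classes + + g and co vi + (289 + 220 = 509) plus the double crossovers (63).
RF(co–g) = (509 + 63) / 2112 = 572/2112 = 0.2708 → 27.1 centimorgans.

27.1 centimorgans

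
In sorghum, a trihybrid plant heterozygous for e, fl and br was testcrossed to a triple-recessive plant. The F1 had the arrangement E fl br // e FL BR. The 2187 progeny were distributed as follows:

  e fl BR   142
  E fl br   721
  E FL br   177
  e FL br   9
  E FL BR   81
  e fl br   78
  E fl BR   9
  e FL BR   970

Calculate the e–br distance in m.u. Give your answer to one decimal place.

8.1 m.u.

The two rarest classes, E fl BR and e FL br, are the double crossovers. Comparing them with the parentals, only the br allele has switched, so br is the middle locus and the order is e – br – fl.
Crossovers in the e–br interval produce the single-crossover classes e fl br and E FL BR (78 + 81 = 159) plus the double crossovers (18).
RF(e–br) = (159 + 18) / 2187 = 177/2187 = 0.0809 → 8.1 m.u.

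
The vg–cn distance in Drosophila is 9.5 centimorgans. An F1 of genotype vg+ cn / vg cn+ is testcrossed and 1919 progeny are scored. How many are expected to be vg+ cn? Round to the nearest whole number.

868

A map distance of 9.5 centimorgans corresponds to a recombination frequency of 0.095.
The F1 is vg+ cn / vg cn+, so vg+ cn is a parental gamete class with expected frequency (1 − r)/2 = 0.905/2 = 0.4525.
Expected number = 0.4525 × 1919 = 868.35 ≈ 868.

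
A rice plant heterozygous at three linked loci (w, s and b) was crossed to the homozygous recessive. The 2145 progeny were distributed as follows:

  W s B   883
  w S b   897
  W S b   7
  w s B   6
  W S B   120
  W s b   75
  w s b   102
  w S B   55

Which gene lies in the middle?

The two most frequent reciprocal classes, W s B and w S b, are the parental types, so the F1 was W s B / w S b.
The two rarest classes, w s B and W S b, are the double crossovers. Comparing them with the parentals, only the w allele has switched, so w is the middle locus and the order is s – w – b.

w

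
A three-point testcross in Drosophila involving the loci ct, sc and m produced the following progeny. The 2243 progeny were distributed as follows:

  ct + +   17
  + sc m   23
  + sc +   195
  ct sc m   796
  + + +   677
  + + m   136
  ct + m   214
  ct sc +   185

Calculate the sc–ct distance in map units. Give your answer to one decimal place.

20.0 map units

The two most frequent reciprocal classes, + + + and ct sc m, are the parental types, so the F1 was + + + / ct sc m.
The two rarest classes, ct + + and + sc m, are the double crossovers. Comparing them with the parentals, only the ct allele has switched, so ct is the middle locus and the order is sc – ct – m.
Crossovers in the sc–ct interval produce the single-crossover classes + sc + and ct + m (195 + 214 = 409) plus the double crossovers (40).
RF(sc–ct) = (409 + 40) / 2243 = 449/2243 = 0.2002 → 20.0 map units.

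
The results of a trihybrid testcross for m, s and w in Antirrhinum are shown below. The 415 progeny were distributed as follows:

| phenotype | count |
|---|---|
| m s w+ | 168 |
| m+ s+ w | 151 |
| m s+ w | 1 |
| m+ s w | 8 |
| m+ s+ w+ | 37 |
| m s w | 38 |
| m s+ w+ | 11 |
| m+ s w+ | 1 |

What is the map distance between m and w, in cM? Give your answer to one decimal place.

The two most frequent reciprocal classes, m+ s+ w and m s w+, are the parental types, so the F1 was m+ s+ w / m s w+.
The two rarest classes, m s+ w and m+ s w+, are the double crossovers. Comparing them with the parentals, only the m allele has switched, so m is the middle locus and the order is s – m – w.
Crossovers in the m–w interval produce the single-crossover classes m+ s+ w+ and m s w (37 + 38 = 75) plus the double crossovers (2).
RF(m–w) = (75 + 2) / 415 = 77/415 = 0.1855 → 18.6 cM.

18.6 cM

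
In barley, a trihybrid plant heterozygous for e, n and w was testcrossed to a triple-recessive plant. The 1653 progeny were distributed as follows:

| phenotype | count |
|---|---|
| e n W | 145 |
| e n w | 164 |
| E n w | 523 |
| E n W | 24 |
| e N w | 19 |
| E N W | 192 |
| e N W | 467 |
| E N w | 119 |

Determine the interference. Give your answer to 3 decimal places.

0.420

The two most frequent reciprocal classes, e N W and E n w, are the parental types, so the F1 was e N W / E n w.
The two rarest classes, e N w and E n W, are the double crossovers. Comparing them with the parentals, only the w allele has switched, so w is the middle locus and the order is n – w – e.
n–w: (264 + 43)/1653 = 0.1857; w–e: (356 + 43)/1653 = 0.2414.
Expected DCO frequency = 0.1857 × 0.2414 ≈ 0.04483; observed = 43/1653 ≈ 0.02601.
Coefficient of coincidence = 0.02601/0.04483 ≈ 0.580; interference = 1 − 0.580 = 0.420.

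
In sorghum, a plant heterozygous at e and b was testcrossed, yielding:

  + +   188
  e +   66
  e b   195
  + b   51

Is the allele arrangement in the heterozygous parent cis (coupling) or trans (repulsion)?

The two most frequent classes are + + (188) and e b (195); these are the parental (non-recombinant) types.
So the F1 carried + + on one chromosome and e b on the other — the recessive alleles are on the same chromosome (cis / coupling).

cis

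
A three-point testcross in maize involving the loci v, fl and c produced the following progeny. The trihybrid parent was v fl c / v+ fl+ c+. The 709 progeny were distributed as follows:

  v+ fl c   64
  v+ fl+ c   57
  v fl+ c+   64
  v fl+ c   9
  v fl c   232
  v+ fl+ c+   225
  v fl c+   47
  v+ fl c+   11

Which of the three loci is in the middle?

fl

The two rarest classes, v fl+ c and v+ fl c+, are the double crossovers. Comparing them with the parentals, only the fl allele has switched, so fl is the middle locus and the order is c – fl – v.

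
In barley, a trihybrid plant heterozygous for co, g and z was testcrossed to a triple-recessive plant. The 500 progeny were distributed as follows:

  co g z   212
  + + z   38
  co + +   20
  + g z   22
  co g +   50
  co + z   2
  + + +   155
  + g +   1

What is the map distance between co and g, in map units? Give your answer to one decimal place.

The two most frequent reciprocal classes, + + + and co g z, are the parental types, so the F1 was + + + / co g z.
The two rarest classes, + g + and co + z, are the double crossovers. Comparing them with the parentals, only the g allele has switched, so g is the middle locus and the order is co – g – z.
Crossovers in the co–g interval produce the single-crossover classes co + + and + g z (20 + 22 = 42) plus the double crossovers (3).
RF(co–g) = (42 + 3) / 500 = 45/500 = 0.0900 → 9.0 map units.

9.0 map units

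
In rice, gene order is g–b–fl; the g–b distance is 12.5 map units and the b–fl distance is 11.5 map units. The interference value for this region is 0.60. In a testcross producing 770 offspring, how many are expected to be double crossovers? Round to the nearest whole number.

4

Map distances give recombination frequencies of 0.125 and 0.115 for the two intervals.
With interference 0.60 (so coincidence = 0.40), expected double-crossover frequency = 0.125 × 0.115 × 0.40 = 0.00575.
Expected number = 0.00575 × 770 = 4.43 ≈ 4.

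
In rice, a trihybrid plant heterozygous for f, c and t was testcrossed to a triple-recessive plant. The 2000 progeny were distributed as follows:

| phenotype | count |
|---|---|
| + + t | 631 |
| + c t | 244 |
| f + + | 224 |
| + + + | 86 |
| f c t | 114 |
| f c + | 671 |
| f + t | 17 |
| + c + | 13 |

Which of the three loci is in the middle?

f

The two most frequent reciprocal classes, f c + and + + t, are the parental types, so the F1 was f c + / + + t.
The two rarest classes, + c + and f + t, are the double crossovers. Comparing them with the parentals, only the f allele has switched, so f is the middle locus and the order is c – f – t.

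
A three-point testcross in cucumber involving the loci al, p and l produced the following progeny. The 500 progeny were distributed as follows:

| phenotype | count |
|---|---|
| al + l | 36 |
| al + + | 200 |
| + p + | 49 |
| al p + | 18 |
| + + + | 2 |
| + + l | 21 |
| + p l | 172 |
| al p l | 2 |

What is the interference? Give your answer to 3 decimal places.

The two most frequent reciprocal classes, al + + and + p l, are the parental types, so the F1 was al + + / + p l.
The two rarest classes, + + + and al p l, are the double crossovers. Comparing them with the parentals, only the al allele has switched, so al is the middle locus and the order is l – al – p.
l–al: (85 + 4)/500 = 0.1780; al–p: (39 + 4)/500 = 0.0860.
Expected DCO frequency = 0.1780 × 0.0860 ≈ 0.01531; observed = 4/500 ≈ 0.00800.
Coefficient of coincidence = 0.00800/0.01531 ≈ 0.523; interference = 1 − 0.523 = 0.477.

0.477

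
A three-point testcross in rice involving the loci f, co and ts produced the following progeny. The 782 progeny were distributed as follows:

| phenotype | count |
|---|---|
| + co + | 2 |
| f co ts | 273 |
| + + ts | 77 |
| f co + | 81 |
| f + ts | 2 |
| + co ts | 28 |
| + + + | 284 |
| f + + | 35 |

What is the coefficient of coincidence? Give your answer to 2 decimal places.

The two most frequent reciprocal classes, + + + and f co ts, are the parental types, so the F1 was + + + / f co ts.
The two rarest classes, + co + and f + ts, are the double crossovers. Comparing them with the parentals, only the co allele has switched, so co is the middle locus and the order is f – co – ts.
f–co: (63 + 4)/782 = 0.0857; co–ts: (158 + 4)/782 = 0.2072.
Expected DCO frequency = 0.0857 × 0.2072 ≈ 0.01776; observed = 4/782 ≈ 0.00512.
Coefficient of coincidence = 0.00512/0.01776 ≈ 0.29.

0.29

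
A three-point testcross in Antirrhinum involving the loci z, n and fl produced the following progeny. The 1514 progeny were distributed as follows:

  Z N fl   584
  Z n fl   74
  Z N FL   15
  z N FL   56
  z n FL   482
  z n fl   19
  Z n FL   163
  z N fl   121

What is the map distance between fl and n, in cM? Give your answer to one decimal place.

10.8 cM

The two most frequent reciprocal classes, z n FL and Z N fl, are the parental types, so the F1 was z n FL / Z N fl.
The two rarest classes, z n fl and Z N FL, are the double crossovers. Comparing them with the parentals, only the fl allele has switched, so fl is the middle locus and the order is n – fl – z.
Crossovers in the n–fl interval produce the single-crossover classes z N FL and Z n fl (56 + 74 = 130) plus the double crossovers (34).
RF(n–fl) = (130 + 34) / 1514 = 164/1514 = 0.1083 → 10.8 cM.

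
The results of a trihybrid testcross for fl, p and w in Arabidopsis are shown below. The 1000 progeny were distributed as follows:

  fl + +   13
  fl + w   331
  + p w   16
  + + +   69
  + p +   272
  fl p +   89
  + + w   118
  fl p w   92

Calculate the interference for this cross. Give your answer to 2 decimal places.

0.35

The two most frequent reciprocal classes, fl + w and + p +, are the parental types, so the F1 was fl + w / + p +.
The two rarest classes, fl + + and + p w, are the double crossovers. Comparing them with the parentals, only the w allele has switched, so w is the middle locus and the order is fl – w – p.
fl–w: (207 + 29)/1000 = 0.2360; w–p: (161 + 29)/1000 = 0.1900.
Expected DCO frequency = 0.2360 × 0.1900 ≈ 0.04484; observed = 29/1000 ≈ 0.02900.
Coefficient of coincidence = 0.02900/0.04484 ≈ 0.65; interference = 1 − 0.65 = 0.35.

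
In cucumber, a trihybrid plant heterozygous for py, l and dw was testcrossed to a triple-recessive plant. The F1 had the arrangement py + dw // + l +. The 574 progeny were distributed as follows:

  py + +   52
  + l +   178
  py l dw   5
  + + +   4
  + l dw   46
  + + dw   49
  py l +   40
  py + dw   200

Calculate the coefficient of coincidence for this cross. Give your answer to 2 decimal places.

The two rarest classes, py l dw and + + +, are the double crossovers. Comparing them with the parentals, only the l allele has switched, so l is the middle locus and the order is py – l – dw.
py–l: (89 + 9)/574 = 0.1707; l–dw: (98 + 9)/574 = 0.1864.
Expected DCO frequency = 0.1707 × 0.1864 ≈ 0.03182; observed = 9/574 ≈ 0.01568.
Coefficient of coincidence = 0.01568/0.03182 ≈ 0.49.

0.49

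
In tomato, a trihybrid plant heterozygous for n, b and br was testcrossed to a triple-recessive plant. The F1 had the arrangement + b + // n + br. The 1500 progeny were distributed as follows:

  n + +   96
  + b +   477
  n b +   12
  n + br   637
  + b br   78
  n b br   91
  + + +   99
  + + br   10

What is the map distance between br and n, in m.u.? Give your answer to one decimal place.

13.1 m.u.

The two rarest classes, n b + and + + br, are the double crossovers. Comparing them with the parentals, only the n allele has switched, so n is the middle locus and the order is br – n – b.
Crossovers in the br–n interval produce the single-crossover classes + b br and n + + (78 + 96 = 174) plus the double crossovers (22).
RF(br–n) = (174 + 22) / 1500 = 196/1500 = 0.1307 → 13.1 m.u.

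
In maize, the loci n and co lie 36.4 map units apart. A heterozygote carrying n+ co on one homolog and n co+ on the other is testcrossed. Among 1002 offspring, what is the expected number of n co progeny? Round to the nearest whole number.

182

A map distance of 36.4 map units corresponds to a recombination frequency of 0.364.
The F1 is n+ co / n co+, so n co is a recombinant gamete class with expected frequency r/2 = 0.364/2 = 0.1820.
Expected number = 0.1820 × 1002 = 182.36 ≈ 182.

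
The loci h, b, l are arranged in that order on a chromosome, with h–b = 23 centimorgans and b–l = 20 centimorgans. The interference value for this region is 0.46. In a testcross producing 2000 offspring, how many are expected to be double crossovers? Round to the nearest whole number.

Map distances give recombination frequencies of 0.230 and 0.200 for the two intervals.
With interference 0.46 (so coincidence = 0.54), expected double-crossover frequency = 0.230 × 0.200 × 0.54 = 0.02484.
Expected number = 0.02484 × 2000 = 49.68 ≈ 50.

50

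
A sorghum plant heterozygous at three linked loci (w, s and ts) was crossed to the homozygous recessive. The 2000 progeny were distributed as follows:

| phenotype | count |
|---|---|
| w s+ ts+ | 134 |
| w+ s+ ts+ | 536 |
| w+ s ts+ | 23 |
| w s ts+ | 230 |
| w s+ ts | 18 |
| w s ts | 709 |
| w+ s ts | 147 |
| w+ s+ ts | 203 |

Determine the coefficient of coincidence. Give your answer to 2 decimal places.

0.54

The two most frequent reciprocal classes, w s ts and w+ s+ ts+, are the parental types, so the F1 was w s ts / w+ s+ ts+.
The two rarest classes, w s+ ts and w+ s ts+, are the double crossovers. Comparing them with the parentals, only the s allele has switched, so s is the middle locus and the order is w – s – ts.
w–s: (281 + 41)/2000 = 0.1610; s–ts: (433 + 41)/2000 = 0.2370.
Expected DCO frequency = 0.1610 × 0.2370 ≈ 0.03816; observed = 41/2000 ≈ 0.02050.
Coefficient of coincidence = 0.02050/0.03816 ≈ 0.54.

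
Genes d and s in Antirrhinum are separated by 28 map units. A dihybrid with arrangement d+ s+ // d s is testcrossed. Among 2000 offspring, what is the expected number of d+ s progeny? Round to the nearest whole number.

280

A map distance of 28 map units corresponds to a recombination frequency of 0.280.
The F1 is d+ s+ / d s, so d+ s is a recombinant gamete class with expected frequency r/2 = 0.280/2 = 0.1400.
Expected number = 0.1400 × 2000 = 280.00 ≈ 280.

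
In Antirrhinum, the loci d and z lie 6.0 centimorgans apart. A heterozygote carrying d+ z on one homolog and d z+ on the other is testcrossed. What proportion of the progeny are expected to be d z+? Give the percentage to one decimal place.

47.0%

A map distance of 6.0 centimorgans corresponds to a recombination frequency of 0.060.
The F1 is d+ z / d z+, so d z+ is a parental gamete class with expected frequency (1 − r)/2 = 0.940/2 = 0.4700.
That is 0.4700 = 47.0% of the progeny.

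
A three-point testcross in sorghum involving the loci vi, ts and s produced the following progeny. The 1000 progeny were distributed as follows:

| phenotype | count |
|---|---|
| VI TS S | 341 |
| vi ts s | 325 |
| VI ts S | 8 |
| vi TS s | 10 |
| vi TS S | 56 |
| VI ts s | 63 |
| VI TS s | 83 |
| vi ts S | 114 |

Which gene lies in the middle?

The two most frequent reciprocal classes, VI TS S and vi ts s, are the parental types, so the F1 was VI TS S / vi ts s.
The two rarest classes, VI ts S and vi TS s, are the double crossovers. Comparing them with the parentals, only the ts allele has switched, so ts is the middle locus and the order is s – ts – vi.

ts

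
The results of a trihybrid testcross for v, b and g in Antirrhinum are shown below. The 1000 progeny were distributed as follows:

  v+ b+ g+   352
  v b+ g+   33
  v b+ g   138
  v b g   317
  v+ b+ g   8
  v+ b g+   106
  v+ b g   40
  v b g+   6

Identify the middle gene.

The two most frequent reciprocal classes, v+ b+ g+ and v b g, are the parental types, so the F1 was v+ b+ g+ / v b g.
The two rarest classes, v+ b+ g and v b g+, are the double crossovers. Comparing them with the parentals, only the g allele has switched, so g is the middle locus and the order is b – g – v.

g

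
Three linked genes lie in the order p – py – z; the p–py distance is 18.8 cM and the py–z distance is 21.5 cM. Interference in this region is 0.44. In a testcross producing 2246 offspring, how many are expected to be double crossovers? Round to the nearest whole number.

Map distances give recombination frequencies of 0.188 and 0.215 for the two intervals.
With interference 0.44 (so coincidence = 0.56), expected double-crossover frequency = 0.188 × 0.215 × 0.56 = 0.02264.
Expected number = 0.02264 × 2246 = 50.84 ≈ 51.

51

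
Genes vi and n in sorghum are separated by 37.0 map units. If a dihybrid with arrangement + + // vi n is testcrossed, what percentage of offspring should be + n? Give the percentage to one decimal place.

18.5%

A map distance of 37.0 map units corresponds to a recombination frequency of 0.370.
The F1 is + + / vi n, so + n is a recombinant gamete class with expected frequency r/2 = 0.370/2 = 0.1850.
That is 0.1850 = 18.5% of the progeny.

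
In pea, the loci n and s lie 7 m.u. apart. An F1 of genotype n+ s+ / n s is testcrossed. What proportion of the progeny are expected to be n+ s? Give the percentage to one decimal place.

A map distance of 7 m.u. corresponds to a recombination frequency of 0.070.
The F1 is n+ s+ / n s, so n+ s is a recombinant gamete class with expected frequency r/2 = 0.070/2 = 0.0350.
That is 0.0350 = 3.5% of the progeny.

3.5%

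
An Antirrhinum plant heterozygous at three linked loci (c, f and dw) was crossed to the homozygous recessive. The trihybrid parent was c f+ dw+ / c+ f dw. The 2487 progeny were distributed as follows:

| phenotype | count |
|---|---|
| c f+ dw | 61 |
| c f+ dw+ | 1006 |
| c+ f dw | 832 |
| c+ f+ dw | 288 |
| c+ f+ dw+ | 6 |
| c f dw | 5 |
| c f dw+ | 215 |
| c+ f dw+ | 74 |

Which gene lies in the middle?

c

The two rarest classes, c+ f+ dw+ and c f dw, are the double crossovers. Comparing them with the parentals, only the c allele has switched, so c is the middle locus and the order is f – c – dw.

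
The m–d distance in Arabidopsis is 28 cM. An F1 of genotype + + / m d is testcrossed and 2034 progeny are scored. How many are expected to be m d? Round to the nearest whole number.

732

A map distance of 28 cM corresponds to a recombination frequency of 0.280.
The F1 is + + / m d, so m d is a parental gamete class with expected frequency (1 − r)/2 = 0.720/2 = 0.3600.
Expected number = 0.3600 × 2034 = 732.24 ≈ 732.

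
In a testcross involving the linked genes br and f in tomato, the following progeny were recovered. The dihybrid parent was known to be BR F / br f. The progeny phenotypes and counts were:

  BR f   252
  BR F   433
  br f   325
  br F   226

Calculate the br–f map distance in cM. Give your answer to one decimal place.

38.7 cM

The recombinant classes are BR f and br F: 252 + 226 = 478.
Recombination frequency = 478/1236 = 0.3867 ≈ 38.7%, i.e. 38.7 cM.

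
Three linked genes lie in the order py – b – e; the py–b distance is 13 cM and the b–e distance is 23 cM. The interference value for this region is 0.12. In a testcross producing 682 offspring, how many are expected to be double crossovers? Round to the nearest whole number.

18

Map distances give recombination frequencies of 0.130 and 0.230 for the two intervals.
With interference 0.12 (so coincidence = 0.88), expected double-crossover frequency = 0.130 × 0.230 × 0.88 = 0.02631.
Expected number = 0.02631 × 682 = 17.94 ≈ 18.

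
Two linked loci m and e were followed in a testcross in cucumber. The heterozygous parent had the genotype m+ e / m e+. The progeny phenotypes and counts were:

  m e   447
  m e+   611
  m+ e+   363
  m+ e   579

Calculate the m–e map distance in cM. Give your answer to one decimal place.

40.5 cM

The recombinant classes are m+ e+ and m e: 363 + 447 = 810.
Recombination frequency = 810/2000 = 0.4050 ≈ 40.5%, i.e. 40.5 cM.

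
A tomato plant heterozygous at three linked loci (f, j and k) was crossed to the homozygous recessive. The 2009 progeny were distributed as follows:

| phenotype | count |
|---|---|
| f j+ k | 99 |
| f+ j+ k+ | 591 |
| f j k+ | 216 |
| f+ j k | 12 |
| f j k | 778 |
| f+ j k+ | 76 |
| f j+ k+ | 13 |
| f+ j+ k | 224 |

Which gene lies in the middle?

The two most frequent reciprocal classes, f j k and f+ j+ k+, are the parental types, so the F1 was f j k / f+ j+ k+.
The two rarest classes, f+ j k and f j+ k+, are the double crossovers. Comparing them with the parentals, only the f allele has switched, so f is the middle locus and the order is k – f – j.

f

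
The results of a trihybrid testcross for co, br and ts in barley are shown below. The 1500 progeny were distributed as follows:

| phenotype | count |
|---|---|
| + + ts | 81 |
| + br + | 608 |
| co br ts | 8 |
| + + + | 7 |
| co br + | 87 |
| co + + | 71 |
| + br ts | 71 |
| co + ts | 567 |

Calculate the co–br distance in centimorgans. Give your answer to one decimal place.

The two most frequent reciprocal classes, co + ts and + br +, are the parental types, so the F1 was co + ts / + br +.
The two rarest classes, co br ts and + + +, are the double crossovers. Comparing them with the parentals, only the br allele has switched, so br is the middle locus and the order is co – br – ts.
Crossovers in the co–br interval produce the single-crossover classes + + ts and co br + (81 + 87 = 168) plus the double crossovers (15).
RF(co–br) = (168 + 15) / 1500 = 183/1500 = 0.1220 → 12.2 centimorgans.

12.2 centimorgans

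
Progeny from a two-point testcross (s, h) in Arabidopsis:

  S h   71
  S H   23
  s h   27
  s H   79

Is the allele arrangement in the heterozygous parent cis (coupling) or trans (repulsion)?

trans

The two most frequent classes are S h (71) and s H (79); these are the parental (non-recombinant) types.
So the F1 carried S h on one chromosome and s H on the other — the recessive alleles are on opposite chromosomes (trans / repulsion).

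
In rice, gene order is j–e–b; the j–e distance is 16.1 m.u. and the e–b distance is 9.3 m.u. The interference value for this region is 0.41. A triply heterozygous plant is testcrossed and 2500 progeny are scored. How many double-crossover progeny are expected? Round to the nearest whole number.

Map distances give recombination frequencies of 0.161 and 0.093 for the two intervals.
With interference 0.41 (so coincidence = 0.59), expected double-crossover frequency = 0.161 × 0.093 × 0.59 = 0.00883.
Expected number = 0.00883 × 2500 = 22.09 ≈ 22.

22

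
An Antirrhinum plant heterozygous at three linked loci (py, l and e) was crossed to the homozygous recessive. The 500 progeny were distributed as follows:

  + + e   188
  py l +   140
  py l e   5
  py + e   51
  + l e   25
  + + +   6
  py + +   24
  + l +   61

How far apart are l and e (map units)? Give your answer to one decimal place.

The two most frequent reciprocal classes, py l + and + + e, are the parental types, so the F1 was py l + / + + e.
The two rarest classes, py l e and + + +, are the double crossovers. Comparing them with the parentals, only the e allele has switched, so e is the middle locus and the order is py – e – l.
Crossovers in the e–l interval produce the single-crossover classes py + + and + l e (24 + 25 = 49) plus the double crossovers (11).
RF(e–l) = (49 + 11) / 500 = 60/500 = 0.1200 → 12.0 map units.

12.0 map units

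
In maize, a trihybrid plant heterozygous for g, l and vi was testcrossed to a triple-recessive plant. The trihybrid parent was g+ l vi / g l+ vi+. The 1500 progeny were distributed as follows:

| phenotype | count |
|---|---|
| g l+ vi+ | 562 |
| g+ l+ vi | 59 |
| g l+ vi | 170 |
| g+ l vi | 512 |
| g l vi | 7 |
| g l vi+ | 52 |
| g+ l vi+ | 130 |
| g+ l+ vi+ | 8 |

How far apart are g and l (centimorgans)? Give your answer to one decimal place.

The two rarest classes, g l vi and g+ l+ vi+, are the double crossovers. Comparing them with the parentals, only the g allele has switched, so g is the middle locus and the order is l – g – vi.
Crossovers in the l–g interval produce the single-crossover classes g+ l+ vi and g l vi+ (59 + 52 = 111) plus the double crossovers (15).
RF(l–g) = (111 + 15) / 1500 = 126/1500 = 0.0840 → 8.4 centimorgans.

8.4 centimorgans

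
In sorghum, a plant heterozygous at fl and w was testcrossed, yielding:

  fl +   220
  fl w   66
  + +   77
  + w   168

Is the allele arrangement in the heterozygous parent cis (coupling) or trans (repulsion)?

The two most frequent classes are + w (168) and fl + (220); these are the parental (non-recombinant) types.
So the F1 carried + w on one chromosome and fl + on the other — the recessive alleles are on opposite chromosomes (trans / repulsion).

trans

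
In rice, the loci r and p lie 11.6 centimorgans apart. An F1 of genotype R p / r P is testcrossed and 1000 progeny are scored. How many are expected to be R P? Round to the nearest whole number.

A map distance of 11.6 centimorgans corresponds to a recombination frequency of 0.116.
The F1 is R p / r P, so R P is a recombinant gamete class with expected frequency r/2 = 0.116/2 = 0.0580.
Expected number = 0.0580 × 1000 = 58.00 ≈ 58.

58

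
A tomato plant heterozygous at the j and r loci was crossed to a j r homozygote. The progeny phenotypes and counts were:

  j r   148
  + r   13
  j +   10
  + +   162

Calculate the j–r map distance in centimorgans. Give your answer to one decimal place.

The two most frequent classes, + + (162) and j r (148), are the parental types, so the F1 was + + / j r.
The recombinant classes are + r and j +: 13 + 10 = 23.
Recombination frequency = 23/333 = 0.0691 ≈ 6.9%, i.e. 6.9 centimorgans.

6.9 centimorgans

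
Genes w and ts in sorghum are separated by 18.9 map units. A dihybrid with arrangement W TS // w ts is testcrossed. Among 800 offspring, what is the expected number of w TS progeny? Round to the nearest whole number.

A map distance of 18.9 map units corresponds to a recombination frequency of 0.189.
The F1 is W TS / w ts, so w TS is a recombinant gamete class with expected frequency r/2 = 0.189/2 = 0.0945.
Expected number = 0.0945 × 800 = 75.60 ≈ 76.

76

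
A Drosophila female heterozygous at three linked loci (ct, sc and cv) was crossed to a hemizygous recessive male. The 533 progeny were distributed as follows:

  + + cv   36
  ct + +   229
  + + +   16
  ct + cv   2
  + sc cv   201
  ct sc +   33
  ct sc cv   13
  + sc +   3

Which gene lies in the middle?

cv

The two most frequent reciprocal classes, + sc cv and ct + +, are the parental types, so the F1 was + sc cv / ct + +.
The two rarest classes, + sc + and ct + cv, are the double crossovers. Comparing them with the parentals, only the cv allele has switched, so cv is the middle locus and the order is sc – cv – ct.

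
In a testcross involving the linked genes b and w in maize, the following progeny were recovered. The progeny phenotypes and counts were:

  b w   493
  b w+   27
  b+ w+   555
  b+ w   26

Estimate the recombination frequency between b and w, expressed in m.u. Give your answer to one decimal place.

The two most frequent classes, b+ w+ (555) and b w (493), are the parental types, so the F1 was b+ w+ / b w.
The recombinant classes are b+ w and b w+: 26 + 27 = 53.
Recombination frequency = 53/1101 = 0.0481 ≈ 4.8%, i.e. 4.8 m.u.

4.8 m.u.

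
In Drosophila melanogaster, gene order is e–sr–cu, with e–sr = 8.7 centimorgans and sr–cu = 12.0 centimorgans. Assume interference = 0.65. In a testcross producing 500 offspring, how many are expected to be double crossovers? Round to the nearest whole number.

2

Map distances give recombination frequencies of 0.087 and 0.120 for the two intervals.
With interference 0.65 (so coincidence = 0.35), expected double-crossover frequency = 0.087 × 0.120 × 0.35 = 0.00365.
Expected number = 0.00365 × 500 = 1.83 ≈ 2.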